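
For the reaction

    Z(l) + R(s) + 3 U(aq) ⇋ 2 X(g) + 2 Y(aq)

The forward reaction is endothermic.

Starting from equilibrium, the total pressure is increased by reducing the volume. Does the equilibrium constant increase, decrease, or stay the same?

The equilibrium constant depends only on temperature. This perturbation may move the position of equilibrium, but since T is unchanged, K itself is unchanged.

unchanged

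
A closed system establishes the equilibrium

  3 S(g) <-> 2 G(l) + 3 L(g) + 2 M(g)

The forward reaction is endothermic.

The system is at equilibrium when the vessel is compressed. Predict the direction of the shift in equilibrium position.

Gas moles: reactants 3, products 5 (Δn_gas = +2). Compression shifts the system toward the side with fewer moles of gas — to the left.

left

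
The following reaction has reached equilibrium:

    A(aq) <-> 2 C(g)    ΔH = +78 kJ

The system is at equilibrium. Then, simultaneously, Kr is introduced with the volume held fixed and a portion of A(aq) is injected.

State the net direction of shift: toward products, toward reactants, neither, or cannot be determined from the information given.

At constant volume, adding an inert gas leaves every reacting species' partial pressure unchanged, so Q is unchanged — no shift from this change.
Adding A (aq), a reactant, drives the reaction to the right.
Only the nonzero effect(s) matter; the net shift is to the right.

right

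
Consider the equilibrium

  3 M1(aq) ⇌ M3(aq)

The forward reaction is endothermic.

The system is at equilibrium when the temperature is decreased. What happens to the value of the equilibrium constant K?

decreases

K depends on temperature via the van 't Hoff relation. The forward reaction is endothermic, so lowering T decreases K.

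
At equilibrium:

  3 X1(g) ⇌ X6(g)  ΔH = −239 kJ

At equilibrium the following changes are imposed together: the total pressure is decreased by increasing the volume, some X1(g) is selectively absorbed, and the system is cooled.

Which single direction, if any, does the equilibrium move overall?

Gas moles: reactants 3, products 1 (Δn_gas = -2). Expansion shifts the system toward the side with more moles of gas — to the left.
Removing X1 (g), a reactant, drives the reaction to the left.
The forward reaction is exothermic. Lowering T favours the exothermic direction — shift to the right.
The individual effects push in opposite directions; without quantitative information the net direction cannot be determined.

cannot be determined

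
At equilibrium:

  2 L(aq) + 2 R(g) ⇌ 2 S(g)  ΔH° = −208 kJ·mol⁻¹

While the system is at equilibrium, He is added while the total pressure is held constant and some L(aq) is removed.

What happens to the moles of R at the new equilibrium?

Adding inert gas at constant total pressure expands the volume, scaling every reacting partial pressure by the same factor. Δn_gas = 2 − 2 = 0, so Q is unchanged — no shift.
Removing L (aq), a reactant, drives the reaction to the left.
The net shift is to the left. R is a reactant, so its amount increases.

increases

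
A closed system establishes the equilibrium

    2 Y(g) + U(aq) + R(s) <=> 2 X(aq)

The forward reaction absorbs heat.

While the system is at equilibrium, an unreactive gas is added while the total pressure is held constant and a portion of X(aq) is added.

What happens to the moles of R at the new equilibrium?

increases

Adding inert gas at constant total pressure expands the volume and lowers every reacting partial pressure. With Δn_gas = 0 − 2 = -2, Q moves away from K toward the side with fewer gas moles, so the system shifts toward the side with more gas moles — to the left.
Adding X (aq), a product, drives the reaction to the left.
The net shift is to the left. R is a reactant, so its amount increases.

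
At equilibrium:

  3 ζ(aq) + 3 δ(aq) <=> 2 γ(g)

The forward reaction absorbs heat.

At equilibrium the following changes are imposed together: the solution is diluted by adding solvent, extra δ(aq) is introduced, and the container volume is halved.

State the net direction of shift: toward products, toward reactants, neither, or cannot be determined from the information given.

Dilution lowers every aqueous concentration by the same factor. Δn_aq = 0 − 6 = -6, so the system shifts toward the side with more dissolved moles — to the left.
Adding δ (aq), a reactant, drives the reaction to the right.
Gas moles: reactants 0, products 2 (Δn_gas = +2). Compression shifts the system toward the side with fewer moles of gas — to the left.
The individual effects push in opposite directions; without quantitative information the net direction cannot be determined.

cannot be determined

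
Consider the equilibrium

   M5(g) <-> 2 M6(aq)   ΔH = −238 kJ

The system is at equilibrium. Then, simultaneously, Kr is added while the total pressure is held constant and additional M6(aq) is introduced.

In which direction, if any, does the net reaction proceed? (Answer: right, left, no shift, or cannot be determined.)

Adding inert gas at constant total pressure expands the volume and lowers every reacting partial pressure. With Δn_gas = 0 − 1 = -1, Q moves away from K toward the side with fewer gas moles, so the system shifts toward the side with more gas moles — to the left.
Adding M6 (aq), a product, drives the reaction to the left.
All effects act in the same direction — net shift to the left.

left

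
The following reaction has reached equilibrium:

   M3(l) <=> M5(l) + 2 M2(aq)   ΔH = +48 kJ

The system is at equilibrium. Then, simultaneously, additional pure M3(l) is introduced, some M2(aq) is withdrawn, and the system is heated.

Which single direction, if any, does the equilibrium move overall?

M3 is a pure liquid; its activity is 1 regardless of amount, so Q is unaffected — no shift from this change.
Removing M2 (aq), a product, drives the reaction to the right.
The forward reaction is endothermic. Raising T favours the endothermic direction — shift to the right.
Only the nonzero effect(s) matter; the net shift is to the right.

right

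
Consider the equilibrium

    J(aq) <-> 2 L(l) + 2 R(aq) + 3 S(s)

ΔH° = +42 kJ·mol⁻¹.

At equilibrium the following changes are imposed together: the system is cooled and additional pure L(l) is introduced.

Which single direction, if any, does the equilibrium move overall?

The forward reaction is endothermic. Lowering T favours the exothermic direction — shift to the left.
L is a pure liquid; its activity is 1 regardless of amount, so Q is unaffected — no shift from this change.
Only the nonzero effect(s) matter; the net shift is to the left.

left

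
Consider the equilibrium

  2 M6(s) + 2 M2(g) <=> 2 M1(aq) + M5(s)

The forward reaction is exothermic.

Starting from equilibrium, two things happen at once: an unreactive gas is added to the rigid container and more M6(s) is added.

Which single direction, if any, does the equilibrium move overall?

no shift

At constant volume, adding an inert gas leaves every reacting species' partial pressure unchanged, so Q is unchanged — no shift from this change.
M6 is a pure solid; its activity is 1 regardless of amount, so Q is unaffected — no shift from this change.
None of the changes alters Q relative to K, so there is no net shift.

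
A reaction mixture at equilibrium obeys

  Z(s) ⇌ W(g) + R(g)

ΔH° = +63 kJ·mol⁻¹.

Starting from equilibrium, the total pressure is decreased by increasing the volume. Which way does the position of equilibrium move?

Gas moles: reactants 0, products 2 (Δn_gas = +2). Expansion shifts the system toward the side with more moles of gas — to the right.

right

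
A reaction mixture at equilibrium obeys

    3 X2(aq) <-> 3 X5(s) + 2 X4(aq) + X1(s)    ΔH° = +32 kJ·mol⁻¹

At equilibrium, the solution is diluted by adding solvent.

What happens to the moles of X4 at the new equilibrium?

Dilution lowers every aqueous concentration by the same factor. Δn_aq = 2 − 3 = -1, so the system shifts toward the side with more dissolved moles — to the left.
The net shift is to the left. X4 is a product, so its amount decreases.

decreases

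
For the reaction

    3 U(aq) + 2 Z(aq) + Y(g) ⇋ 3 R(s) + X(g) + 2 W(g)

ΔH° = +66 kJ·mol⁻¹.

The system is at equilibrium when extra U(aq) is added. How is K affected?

unchanged

The equilibrium constant depends only on temperature. This perturbation may move the position of equilibrium, but since T is unchanged, K itself is unchanged.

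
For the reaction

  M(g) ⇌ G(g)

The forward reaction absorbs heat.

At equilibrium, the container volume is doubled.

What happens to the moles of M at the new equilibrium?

Gas moles: reactants 1, products 1. Δn_gas = 0, so a volume change leaves Q equal to K — no shift from this change.
No net shift occurs, so the amount of M is unchanged.

unchanged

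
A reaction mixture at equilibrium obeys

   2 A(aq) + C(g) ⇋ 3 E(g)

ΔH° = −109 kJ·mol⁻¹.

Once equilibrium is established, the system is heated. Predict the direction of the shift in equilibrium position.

The forward reaction is exothermic. Raising T favours the endothermic direction — shift to the left.

left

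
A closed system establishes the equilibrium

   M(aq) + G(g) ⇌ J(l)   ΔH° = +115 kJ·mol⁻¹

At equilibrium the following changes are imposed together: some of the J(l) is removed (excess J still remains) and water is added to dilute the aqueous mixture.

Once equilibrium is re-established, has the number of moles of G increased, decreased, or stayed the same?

J is a pure liquid; its activity is 1 regardless of amount, so Q is unaffected — no shift from this change.
Dilution lowers every aqueous concentration by the same factor. Δn_aq = 0 − 1 = -1, so the system shifts toward the side with more dissolved moles — to the left.
The net shift is to the left. G is a reactant, so its amount increases.

increases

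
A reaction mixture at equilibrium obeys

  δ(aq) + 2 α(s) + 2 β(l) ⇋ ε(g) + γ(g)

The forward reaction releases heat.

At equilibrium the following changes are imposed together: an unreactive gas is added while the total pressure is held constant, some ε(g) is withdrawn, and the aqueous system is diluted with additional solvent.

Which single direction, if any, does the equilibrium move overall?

Adding inert gas at constant total pressure expands the volume and lowers every reacting partial pressure. With Δn_gas = 2 − 0 = +2, Q moves away from K toward the side with fewer gas moles, so the system shifts toward the side with more gas moles — to the right.
Removing ε (g), a product, drives the reaction to the right.
Dilution lowers every aqueous concentration by the same factor. Δn_aq = 0 − 1 = -1, so the system shifts toward the side with more dissolved moles — to the left.
The individual effects push in opposite directions; without quantitative information the net direction cannot be determined.

cannot be determined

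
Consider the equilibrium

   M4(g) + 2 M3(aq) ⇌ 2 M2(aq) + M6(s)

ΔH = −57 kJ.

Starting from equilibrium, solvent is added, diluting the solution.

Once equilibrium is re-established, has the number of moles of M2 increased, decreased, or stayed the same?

unchanged

Dilution scales every aqueous concentration by the same factor. Δn_aq = 2 − 2 = 0, so Q is unchanged — no shift.
No net shift occurs, so the amount of M2 is unchanged.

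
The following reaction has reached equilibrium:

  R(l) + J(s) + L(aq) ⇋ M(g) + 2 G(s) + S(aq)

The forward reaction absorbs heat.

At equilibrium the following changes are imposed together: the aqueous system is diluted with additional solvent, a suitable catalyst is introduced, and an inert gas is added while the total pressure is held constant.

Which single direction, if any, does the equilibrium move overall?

Dilution scales every aqueous concentration by the same factor. Δn_aq = 1 − 1 = 0, so Q is unchanged — no shift.
A catalyst speeds both forward and reverse rates equally; it changes neither Q nor K — no shift from this change.
Adding inert gas at constant total pressure expands the volume and lowers every reacting partial pressure. With Δn_gas = 1 − 0 = +1, Q moves away from K toward the side with fewer gas moles, so the system shifts toward the side with more gas moles — to the right.
Only the nonzero effect(s) matter; the net shift is to the right.

right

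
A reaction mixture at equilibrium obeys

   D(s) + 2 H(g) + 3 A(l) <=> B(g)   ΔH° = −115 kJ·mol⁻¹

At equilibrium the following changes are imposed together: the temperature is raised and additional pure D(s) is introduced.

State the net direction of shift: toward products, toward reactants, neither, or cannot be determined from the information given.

left

The forward reaction is exothermic. Raising T favours the endothermic direction — shift to the left.
D is a pure solid; its activity is 1 regardless of amount, so Q is unaffected — no shift from this change.
Only the nonzero effect(s) matter; the net shift is to the left.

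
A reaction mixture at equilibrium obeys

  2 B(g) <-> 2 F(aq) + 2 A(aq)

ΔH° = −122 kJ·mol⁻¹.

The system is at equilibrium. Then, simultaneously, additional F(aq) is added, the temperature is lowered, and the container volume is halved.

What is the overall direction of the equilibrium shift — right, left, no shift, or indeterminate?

Adding F (aq), a product, drives the reaction to the left.
The forward reaction is exothermic. Lowering T favours the exothermic direction — shift to the right.
Gas moles: reactants 2, products 0 (Δn_gas = -2). Compression shifts the system toward the side with fewer moles of gas — to the right.
The individual effects push in opposite directions; without quantitative information the net direction cannot be determined.

cannot be determined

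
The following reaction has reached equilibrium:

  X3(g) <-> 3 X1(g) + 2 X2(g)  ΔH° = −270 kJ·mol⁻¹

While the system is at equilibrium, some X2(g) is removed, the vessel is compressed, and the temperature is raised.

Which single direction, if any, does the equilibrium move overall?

cannot be determined

Removing X2 (g), a product, drives the reaction to the right.
Gas moles: reactants 1, products 5 (Δn_gas = +4). Compression shifts the system toward the side with fewer moles of gas — to the left.
The forward reaction is exothermic. Raising T favours the endothermic direction — shift to the left.
The individual effects push in opposite directions; without quantitative information the net direction cannot be determined.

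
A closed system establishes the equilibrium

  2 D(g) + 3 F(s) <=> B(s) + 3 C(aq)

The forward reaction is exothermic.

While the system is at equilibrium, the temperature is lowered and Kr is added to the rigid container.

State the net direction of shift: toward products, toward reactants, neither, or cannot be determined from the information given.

The forward reaction is exothermic. Lowering T favours the exothermic direction — shift to the right.
At constant volume, adding an inert gas leaves every reacting species' partial pressure unchanged, so Q is unchanged — no shift from this change.
Only the nonzero effect(s) matter; the net shift is to the right.

right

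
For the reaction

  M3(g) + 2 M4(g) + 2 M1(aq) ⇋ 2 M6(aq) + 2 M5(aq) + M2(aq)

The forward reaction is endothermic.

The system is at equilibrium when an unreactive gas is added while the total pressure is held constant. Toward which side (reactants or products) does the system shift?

left

Adding inert gas at constant total pressure expands the volume and lowers every reacting partial pressure. With Δn_gas = 0 − 3 = -3, Q moves away from K toward the side with fewer gas moles, so the system shifts toward the side with more gas moles — to the left.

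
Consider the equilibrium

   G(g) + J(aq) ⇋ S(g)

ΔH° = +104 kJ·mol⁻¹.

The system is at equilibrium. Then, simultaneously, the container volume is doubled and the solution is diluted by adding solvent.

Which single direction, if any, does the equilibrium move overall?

Gas moles: reactants 1, products 1. Δn_gas = 0, so a volume change leaves Q equal to K — no shift from this change.
Dilution lowers every aqueous concentration by the same factor. Δn_aq = 0 − 1 = -1, so the system shifts toward the side with more dissolved moles — to the left.
Only the nonzero effect(s) matter; the net shift is to the left.

left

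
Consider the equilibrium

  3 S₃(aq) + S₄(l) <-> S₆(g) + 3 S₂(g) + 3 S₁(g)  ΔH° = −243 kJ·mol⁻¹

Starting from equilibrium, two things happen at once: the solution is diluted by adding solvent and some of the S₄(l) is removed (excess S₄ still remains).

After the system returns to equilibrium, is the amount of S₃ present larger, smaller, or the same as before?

Dilution lowers every aqueous concentration by the same factor. Δn_aq = 0 − 3 = -3, so the system shifts toward the side with more dissolved moles — to the left.
S₄ is a pure liquid; its activity is 1 regardless of amount, so Q is unaffected — no shift from this change.
The net shift is to the left. S₃ is a reactant, so its amount increases.

increases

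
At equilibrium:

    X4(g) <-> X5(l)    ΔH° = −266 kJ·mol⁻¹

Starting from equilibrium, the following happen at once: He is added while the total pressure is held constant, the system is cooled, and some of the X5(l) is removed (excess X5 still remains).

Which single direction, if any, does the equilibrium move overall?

cannot be determined

Adding inert gas at constant total pressure expands the volume and lowers every reacting partial pressure. With Δn_gas = 0 − 1 = -1, Q moves away from K toward the side with fewer gas moles, so the system shifts toward the side with more gas moles — to the left.
The forward reaction is exothermic. Lowering T favours the exothermic direction — shift to the right.
X5 is a pure liquid; its activity is 1 regardless of amount, so Q is unaffected — no shift from this change.
The individual effects push in opposite directions; without quantitative information the net direction cannot be determined.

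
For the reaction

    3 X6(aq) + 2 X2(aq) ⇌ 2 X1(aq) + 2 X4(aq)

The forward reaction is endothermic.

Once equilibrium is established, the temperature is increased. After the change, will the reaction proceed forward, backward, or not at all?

The forward reaction is endothermic. Raising T favours the endothermic direction — shift to the right.

right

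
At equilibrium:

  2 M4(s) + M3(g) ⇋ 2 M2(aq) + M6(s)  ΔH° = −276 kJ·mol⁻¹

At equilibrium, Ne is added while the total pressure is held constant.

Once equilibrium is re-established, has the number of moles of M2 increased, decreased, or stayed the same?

decreases

Adding inert gas at constant total pressure expands the volume and lowers every reacting partial pressure. With Δn_gas = 0 − 1 = -1, Q moves away from K toward the side with fewer gas moles, so the system shifts toward the side with more gas moles — to the left.
The net shift is to the left. M2 is a product, so its amount decreases.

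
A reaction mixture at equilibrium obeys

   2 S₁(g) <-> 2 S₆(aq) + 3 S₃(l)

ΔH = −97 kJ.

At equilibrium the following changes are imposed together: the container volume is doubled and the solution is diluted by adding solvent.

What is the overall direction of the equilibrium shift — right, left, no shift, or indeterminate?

cannot be determined

Gas moles: reactants 2, products 0 (Δn_gas = -2). Expansion shifts the system toward the side with more moles of gas — to the left.
Dilution lowers every aqueous concentration by the same factor. Δn_aq = 2 − 0 = +2, so the system shifts toward the side with more dissolved moles — to the right.
The individual effects push in opposite directions; without quantitative information the net direction cannot be determined.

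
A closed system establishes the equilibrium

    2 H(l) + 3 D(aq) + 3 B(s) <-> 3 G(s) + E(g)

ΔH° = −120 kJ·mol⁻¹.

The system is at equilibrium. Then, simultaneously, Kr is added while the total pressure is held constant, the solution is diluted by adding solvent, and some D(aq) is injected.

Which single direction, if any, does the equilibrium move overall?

Adding inert gas at constant total pressure expands the volume and lowers every reacting partial pressure. With Δn_gas = 1 − 0 = +1, Q moves away from K toward the side with fewer gas moles, so the system shifts toward the side with more gas moles — to the right.
Dilution lowers every aqueous concentration by the same factor. Δn_aq = 0 − 3 = -3, so the system shifts toward the side with more dissolved moles — to the left.
Adding D (aq), a reactant, drives the reaction to the right.
The individual effects push in opposite directions; without quantitative information the net direction cannot be determined.

cannot be determined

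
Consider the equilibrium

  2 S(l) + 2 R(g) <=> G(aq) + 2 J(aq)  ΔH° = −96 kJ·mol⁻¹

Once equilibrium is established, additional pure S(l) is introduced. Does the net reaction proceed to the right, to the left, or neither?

S is a pure liquid; its activity is 1 regardless of amount, so Q is unaffected — no shift from this change.

no shift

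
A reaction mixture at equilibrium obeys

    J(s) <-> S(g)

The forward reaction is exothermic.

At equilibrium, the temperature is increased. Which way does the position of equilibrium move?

The forward reaction is exothermic. Raising T favours the endothermic direction — shift to the left.

left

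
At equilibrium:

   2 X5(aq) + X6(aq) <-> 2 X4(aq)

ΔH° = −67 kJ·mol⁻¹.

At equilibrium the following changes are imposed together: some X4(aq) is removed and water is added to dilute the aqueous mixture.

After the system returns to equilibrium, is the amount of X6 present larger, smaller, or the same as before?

Removing X4 (aq), a product, drives the reaction to the right.
Dilution lowers every aqueous concentration by the same factor. Δn_aq = 2 − 3 = -1, so the system shifts toward the side with more dissolved moles — to the left.
The two effects oppose each other, so the net shift — and hence the change in X6 — cannot be determined from the given information.

cannot be determined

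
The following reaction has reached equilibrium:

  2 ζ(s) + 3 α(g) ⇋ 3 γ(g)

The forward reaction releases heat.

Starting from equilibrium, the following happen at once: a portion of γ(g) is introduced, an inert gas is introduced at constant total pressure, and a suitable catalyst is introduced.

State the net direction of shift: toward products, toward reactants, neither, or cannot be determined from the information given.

Adding γ (g), a product, drives the reaction to the left.
Adding inert gas at constant total pressure expands the volume, scaling every reacting partial pressure by the same factor. Δn_gas = 3 − 3 = 0, so Q is unchanged — no shift.
A catalyst speeds both forward and reverse rates equally; it changes neither Q nor K — no shift from this change.
Only the nonzero effect(s) matter; the net shift is to the left.

left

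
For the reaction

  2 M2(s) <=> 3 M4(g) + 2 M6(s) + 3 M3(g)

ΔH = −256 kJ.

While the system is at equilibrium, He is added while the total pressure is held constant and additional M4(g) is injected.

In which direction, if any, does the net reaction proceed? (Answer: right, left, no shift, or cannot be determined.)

Adding inert gas at constant total pressure expands the volume and lowers every reacting partial pressure. With Δn_gas = 6 − 0 = +6, Q moves away from K toward the side with fewer gas moles, so the system shifts toward the side with more gas moles — to the right.
Adding M4 (g), a product, drives the reaction to the left.
The individual effects push in opposite directions; without quantitative information the net direction cannot be determined.

cannot be determined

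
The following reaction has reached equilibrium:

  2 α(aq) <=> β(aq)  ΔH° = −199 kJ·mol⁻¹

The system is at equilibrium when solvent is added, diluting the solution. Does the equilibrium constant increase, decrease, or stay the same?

unchanged

The equilibrium constant depends only on temperature. This perturbation may move the position of equilibrium, but since T is unchanged, K itself is unchanged.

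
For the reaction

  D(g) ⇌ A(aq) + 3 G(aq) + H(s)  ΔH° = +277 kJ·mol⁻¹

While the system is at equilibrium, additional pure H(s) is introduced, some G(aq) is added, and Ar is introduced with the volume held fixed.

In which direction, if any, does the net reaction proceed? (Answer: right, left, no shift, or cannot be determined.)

H is a pure solid; its activity is 1 regardless of amount, so Q is unaffected — no shift from this change.
Adding G (aq), a product, drives the reaction to the left.
At constant volume, adding an inert gas leaves every reacting species' partial pressure unchanged, so Q is unchanged — no shift from this change.
Only the nonzero effect(s) matter; the net shift is to the left.

left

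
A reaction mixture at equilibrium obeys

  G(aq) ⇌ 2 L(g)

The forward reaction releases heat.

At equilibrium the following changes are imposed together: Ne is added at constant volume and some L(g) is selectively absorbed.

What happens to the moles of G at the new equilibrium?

decreases

At constant volume, adding an inert gas leaves every reacting species' partial pressure unchanged, so Q is unchanged — no shift from this change.
Removing L (g), a product, drives the reaction to the right.
The net shift is to the right. G is a reactant, so its amount decreases.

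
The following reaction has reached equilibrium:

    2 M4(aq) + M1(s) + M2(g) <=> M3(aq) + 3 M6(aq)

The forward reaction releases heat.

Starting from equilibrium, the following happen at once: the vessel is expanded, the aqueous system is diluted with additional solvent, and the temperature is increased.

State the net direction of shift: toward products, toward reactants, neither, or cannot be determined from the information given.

Gas moles: reactants 1, products 0 (Δn_gas = -1). Expansion shifts the system toward the side with more moles of gas — to the left.
Dilution lowers every aqueous concentration by the same factor. Δn_aq = 4 − 2 = +2, so the system shifts toward the side with more dissolved moles — to the right.
The forward reaction is exothermic. Raising T favours the endothermic direction — shift to the left.
The individual effects push in opposite directions; without quantitative information the net direction cannot be determined.

cannot be determined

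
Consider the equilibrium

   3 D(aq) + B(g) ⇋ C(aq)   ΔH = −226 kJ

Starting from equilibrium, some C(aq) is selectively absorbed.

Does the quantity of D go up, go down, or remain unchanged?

Removing C (aq), a product, drives the reaction to the right.
The net shift is to the right. D is a reactant, so its amount decreases.

decreases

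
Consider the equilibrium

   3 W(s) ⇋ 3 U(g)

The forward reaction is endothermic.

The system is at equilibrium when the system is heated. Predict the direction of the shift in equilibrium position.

right

The forward reaction is endothermic. Raising T favours the endothermic direction — shift to the right.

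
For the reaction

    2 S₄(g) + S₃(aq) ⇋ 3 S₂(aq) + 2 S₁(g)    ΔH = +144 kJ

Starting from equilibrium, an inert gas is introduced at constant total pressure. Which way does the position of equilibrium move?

Adding inert gas at constant total pressure expands the volume, scaling every reacting partial pressure by the same factor. Δn_gas = 2 − 2 = 0, so Q is unchanged — no shift.

no shift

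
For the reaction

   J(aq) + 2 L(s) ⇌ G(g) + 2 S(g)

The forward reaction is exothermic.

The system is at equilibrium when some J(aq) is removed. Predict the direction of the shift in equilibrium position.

left

Removing J (aq), a reactant, drives the reaction to the left.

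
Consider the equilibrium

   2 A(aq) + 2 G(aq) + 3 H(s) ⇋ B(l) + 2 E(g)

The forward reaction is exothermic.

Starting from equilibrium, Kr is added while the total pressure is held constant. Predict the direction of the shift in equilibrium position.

right

Adding inert gas at constant total pressure expands the volume and lowers every reacting partial pressure. With Δn_gas = 2 − 0 = +2, Q moves away from K toward the side with fewer gas moles, so the system shifts toward the side with more gas moles — to the right.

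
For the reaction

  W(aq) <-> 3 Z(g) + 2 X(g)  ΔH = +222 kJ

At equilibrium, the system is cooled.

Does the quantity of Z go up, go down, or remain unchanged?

The forward reaction is endothermic. Lowering T favours the exothermic direction — shift to the left.
The net shift is to the left. Z is a product, so its amount decreases.

decreases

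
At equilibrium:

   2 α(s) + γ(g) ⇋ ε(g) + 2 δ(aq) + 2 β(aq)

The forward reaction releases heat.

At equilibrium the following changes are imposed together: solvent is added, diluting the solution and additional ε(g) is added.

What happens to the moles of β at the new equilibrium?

cannot be determined

Dilution lowers every aqueous concentration by the same factor. Δn_aq = 4 − 0 = +4, so the system shifts toward the side with more dissolved moles — to the right.
Adding ε (g), a product, drives the reaction to the left.
The two effects oppose each other, so the net shift — and hence the change in β — cannot be determined from the given information.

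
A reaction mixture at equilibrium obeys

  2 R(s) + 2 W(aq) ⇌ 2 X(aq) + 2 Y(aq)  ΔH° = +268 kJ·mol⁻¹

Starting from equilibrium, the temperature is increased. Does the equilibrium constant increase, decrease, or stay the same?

K depends on temperature via the van 't Hoff relation. The forward reaction is endothermic, so raising T increases K.

increases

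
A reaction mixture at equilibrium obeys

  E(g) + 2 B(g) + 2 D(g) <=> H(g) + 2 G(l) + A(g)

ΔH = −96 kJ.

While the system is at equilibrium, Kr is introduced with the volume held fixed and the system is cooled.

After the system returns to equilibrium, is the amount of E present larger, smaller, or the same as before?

At constant volume, adding an inert gas leaves every reacting species' partial pressure unchanged, so Q is unchanged — no shift from this change.
The forward reaction is exothermic. Lowering T favours the exothermic direction — shift to the right.
The net shift is to the right. E is a reactant, so its amount decreases.

decreases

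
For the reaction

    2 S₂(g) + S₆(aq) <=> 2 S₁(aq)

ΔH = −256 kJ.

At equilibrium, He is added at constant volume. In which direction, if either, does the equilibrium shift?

no shift

At constant volume, adding an inert gas leaves every reacting species' partial pressure unchanged, so Q is unchanged — no shift from this change.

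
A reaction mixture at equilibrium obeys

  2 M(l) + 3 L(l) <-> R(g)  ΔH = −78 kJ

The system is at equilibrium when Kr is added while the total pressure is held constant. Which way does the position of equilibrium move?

Adding inert gas at constant total pressure expands the volume and lowers every reacting partial pressure. With Δn_gas = 1 − 0 = +1, Q moves away from K toward the side with fewer gas moles, so the system shifts toward the side with more gas moles — to the right.

right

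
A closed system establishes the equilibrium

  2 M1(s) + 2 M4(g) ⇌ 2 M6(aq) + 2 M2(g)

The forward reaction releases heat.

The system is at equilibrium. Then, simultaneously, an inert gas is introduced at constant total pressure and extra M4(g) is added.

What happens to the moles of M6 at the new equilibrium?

Adding inert gas at constant total pressure expands the volume, scaling every reacting partial pressure by the same factor. Δn_gas = 2 − 2 = 0, so Q is unchanged — no shift.
Adding M4 (g), a reactant, drives the reaction to the right.
The net shift is to the right. M6 is a product, so its amount increases.

increases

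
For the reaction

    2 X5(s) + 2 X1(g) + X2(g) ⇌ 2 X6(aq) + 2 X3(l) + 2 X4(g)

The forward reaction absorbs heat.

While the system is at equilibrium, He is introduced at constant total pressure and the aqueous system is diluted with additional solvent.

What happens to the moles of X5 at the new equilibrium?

cannot be determined

Adding inert gas at constant total pressure expands the volume and lowers every reacting partial pressure. With Δn_gas = 2 − 3 = -1, Q moves away from K toward the side with fewer gas moles, so the system shifts toward the side with more gas moles — to the left.
Dilution lowers every aqueous concentration by the same factor. Δn_aq = 2 − 0 = +2, so the system shifts toward the side with more dissolved moles — to the right.
The two effects oppose each other, so the net shift — and hence the change in X5 — cannot be determined from the given information.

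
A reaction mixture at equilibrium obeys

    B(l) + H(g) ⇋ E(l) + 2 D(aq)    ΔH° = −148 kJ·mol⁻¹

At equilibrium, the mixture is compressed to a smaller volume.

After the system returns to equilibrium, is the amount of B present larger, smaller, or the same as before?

Gas moles: reactants 1, products 0 (Δn_gas = -1). Compression shifts the system toward the side with fewer moles of gas — to the right.
The net shift is to the right. B is a reactant, so its amount decreases.

decreases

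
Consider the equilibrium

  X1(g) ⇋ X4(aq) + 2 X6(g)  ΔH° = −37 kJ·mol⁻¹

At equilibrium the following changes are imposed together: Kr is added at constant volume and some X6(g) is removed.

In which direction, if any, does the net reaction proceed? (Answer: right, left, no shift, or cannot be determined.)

At constant volume, adding an inert gas leaves every reacting species' partial pressure unchanged, so Q is unchanged — no shift from this change.
Removing X6 (g), a product, drives the reaction to the right.
Only the nonzero effect(s) matter; the net shift is to the right.

right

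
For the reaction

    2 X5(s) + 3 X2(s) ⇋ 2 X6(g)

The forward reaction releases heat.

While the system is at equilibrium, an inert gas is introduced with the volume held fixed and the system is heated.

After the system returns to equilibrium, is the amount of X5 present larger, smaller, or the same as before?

increases

At constant volume, adding an inert gas leaves every reacting species' partial pressure unchanged, so Q is unchanged — no shift from this change.
The forward reaction is exothermic. Raising T favours the endothermic direction — shift to the left.
The net shift is to the left. X5 is a reactant, so its amount increases.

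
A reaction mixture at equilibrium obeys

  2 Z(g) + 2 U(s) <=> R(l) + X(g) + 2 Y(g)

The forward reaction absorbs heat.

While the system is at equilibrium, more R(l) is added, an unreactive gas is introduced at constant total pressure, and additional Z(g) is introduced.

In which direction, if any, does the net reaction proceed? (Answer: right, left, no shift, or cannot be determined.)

R is a pure liquid; its activity is 1 regardless of amount, so Q is unaffected — no shift from this change.
Adding inert gas at constant total pressure expands the volume and lowers every reacting partial pressure. With Δn_gas = 3 − 2 = +1, Q moves away from K toward the side with fewer gas moles, so the system shifts toward the side with more gas moles — to the right.
Adding Z (g), a reactant, drives the reaction to the right.
Only the nonzero effect(s) matter; the net shift is to the right.

right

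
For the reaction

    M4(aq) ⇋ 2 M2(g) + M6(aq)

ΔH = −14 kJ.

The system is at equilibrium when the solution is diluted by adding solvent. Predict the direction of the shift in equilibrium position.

Dilution scales every aqueous concentration by the same factor. Δn_aq = 1 − 1 = 0, so Q is unchanged — no shift.

no shift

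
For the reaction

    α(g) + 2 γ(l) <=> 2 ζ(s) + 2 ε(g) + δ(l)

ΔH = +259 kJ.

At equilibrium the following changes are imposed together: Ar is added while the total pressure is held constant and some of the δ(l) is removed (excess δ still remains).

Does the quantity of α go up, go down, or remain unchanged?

decreases

Adding inert gas at constant total pressure expands the volume and lowers every reacting partial pressure. With Δn_gas = 2 − 1 = +1, Q moves away from K toward the side with fewer gas moles, so the system shifts toward the side with more gas moles — to the right.
δ is a pure liquid; its activity is 1 regardless of amount, so Q is unaffected — no shift from this change.
The net shift is to the right. α is a reactant, so its amount decreases.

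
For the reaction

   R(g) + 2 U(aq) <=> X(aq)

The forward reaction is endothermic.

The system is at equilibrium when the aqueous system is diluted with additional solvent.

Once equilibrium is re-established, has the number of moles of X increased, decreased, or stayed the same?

decreases

Dilution lowers every aqueous concentration by the same factor. Δn_aq = 1 − 2 = -1, so the system shifts toward the side with more dissolved moles — to the left.
The net shift is to the left. X is a product, so its amount decreases.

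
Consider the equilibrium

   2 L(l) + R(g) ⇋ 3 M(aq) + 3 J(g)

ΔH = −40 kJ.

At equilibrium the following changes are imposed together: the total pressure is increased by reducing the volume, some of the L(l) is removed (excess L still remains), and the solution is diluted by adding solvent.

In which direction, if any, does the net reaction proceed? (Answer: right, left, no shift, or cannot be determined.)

cannot be determined

Gas moles: reactants 1, products 3 (Δn_gas = +2). Compression shifts the system toward the side with fewer moles of gas — to the left.
L is a pure liquid; its activity is 1 regardless of amount, so Q is unaffected — no shift from this change.
Dilution lowers every aqueous concentration by the same factor. Δn_aq = 3 − 0 = +3, so the system shifts toward the side with more dissolved moles — to the right.
The individual effects push in opposite directions; without quantitative information the net direction cannot be determined.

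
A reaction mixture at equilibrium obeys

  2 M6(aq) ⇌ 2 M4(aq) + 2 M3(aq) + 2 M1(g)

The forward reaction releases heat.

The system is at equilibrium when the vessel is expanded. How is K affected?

unchanged

The equilibrium constant depends only on temperature. This perturbation may move the position of equilibrium, but since T is unchanged, K itself is unchanged.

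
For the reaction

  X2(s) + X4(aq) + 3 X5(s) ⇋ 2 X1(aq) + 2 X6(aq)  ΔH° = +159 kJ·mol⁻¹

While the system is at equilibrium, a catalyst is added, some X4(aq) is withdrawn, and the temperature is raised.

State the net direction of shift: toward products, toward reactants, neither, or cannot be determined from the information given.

cannot be determined

A catalyst speeds both forward and reverse rates equally; it changes neither Q nor K — no shift from this change.
Removing X4 (aq), a reactant, drives the reaction to the left.
The forward reaction is endothermic. Raising T favours the endothermic direction — shift to the right.
The individual effects push in opposite directions; without quantitative information the net direction cannot be determined.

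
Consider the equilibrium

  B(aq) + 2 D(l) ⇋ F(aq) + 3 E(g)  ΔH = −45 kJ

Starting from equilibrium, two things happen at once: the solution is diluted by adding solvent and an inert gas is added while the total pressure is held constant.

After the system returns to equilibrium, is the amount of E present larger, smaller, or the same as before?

Dilution scales every aqueous concentration by the same factor. Δn_aq = 1 − 1 = 0, so Q is unchanged — no shift.
Adding inert gas at constant total pressure expands the volume and lowers every reacting partial pressure. With Δn_gas = 3 − 0 = +3, Q moves away from K toward the side with fewer gas moles, so the system shifts toward the side with more gas moles — to the right.
The net shift is to the right. E is a product, so its amount increases.

increases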